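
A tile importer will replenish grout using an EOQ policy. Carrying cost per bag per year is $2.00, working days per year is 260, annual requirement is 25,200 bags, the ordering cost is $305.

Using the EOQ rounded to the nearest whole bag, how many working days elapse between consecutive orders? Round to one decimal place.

28.6 days

EOQ = √(2DS/H) = √(2 × 25,200 × 305 / 2)
    = √(7,686,000.00) ≈ 2,772.36 → Q = 2,772 bags
Cycle time = (working days × Q)/D = (260 × 2,772) / 25,200 = 28.600 days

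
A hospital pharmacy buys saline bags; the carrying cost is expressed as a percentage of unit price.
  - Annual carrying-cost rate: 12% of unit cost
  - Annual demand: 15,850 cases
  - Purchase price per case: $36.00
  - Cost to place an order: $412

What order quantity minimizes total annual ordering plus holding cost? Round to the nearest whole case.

Carrying cost H = $36 × 12% = $4.3200/case/yr
EOQ = √(2DS/H) = √(2 × 15,850 × 412 / 4.32)
    = √(3,023,240.74) ≈ 1,738.75

1,739 cases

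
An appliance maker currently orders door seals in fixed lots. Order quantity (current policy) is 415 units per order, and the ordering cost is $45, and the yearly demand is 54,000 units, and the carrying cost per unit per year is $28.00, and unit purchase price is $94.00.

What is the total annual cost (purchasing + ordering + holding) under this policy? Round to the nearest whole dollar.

$5,087,665

Annual ordering cost = (D/Q)·S = (54,000/415) × 45 = $5,855.42
Annual holding cost  = (Q/2)·H = (415/2) × 28 = $5,810.00
Purchase cost = D·C = 54,000 × 94 = $5,076,000.00
Total = $5,855.42 + $5,810.00 + $5,076,000.00 = $5,087,665.42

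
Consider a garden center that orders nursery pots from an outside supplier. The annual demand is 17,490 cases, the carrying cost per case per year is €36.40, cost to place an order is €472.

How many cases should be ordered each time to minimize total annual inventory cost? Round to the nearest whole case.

673 cases

2DS/H = 2·17,490·472/36.4 = 453,586.81
EOQ = √453,586.81 ≈ 673.49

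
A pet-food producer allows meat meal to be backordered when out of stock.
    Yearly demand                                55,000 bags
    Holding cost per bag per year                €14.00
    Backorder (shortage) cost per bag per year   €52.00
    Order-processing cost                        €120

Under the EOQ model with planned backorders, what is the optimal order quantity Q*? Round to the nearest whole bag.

Q* = √(2DS/H) · √((H + b)/b)
   = √(2 × 55,000 × 120 / 14) · √((14 + 52) / 52)
   = 971.008 × 1.1266 ≈ 1,093.94

1,094 bags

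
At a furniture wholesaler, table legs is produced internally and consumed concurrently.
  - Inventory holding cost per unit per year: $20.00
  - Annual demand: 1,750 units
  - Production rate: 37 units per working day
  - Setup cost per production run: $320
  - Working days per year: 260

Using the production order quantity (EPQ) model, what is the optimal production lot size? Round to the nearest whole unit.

262 units

d = 1,750/260 = 6.7308 units/day;  effective holding cost H(1 − d/p) = 20·(1 − 6.7308/37) = 16.36175
Q* = √(2DS / H_eff) = √(2·1,750·320 / 16.36175) ≈ 261.63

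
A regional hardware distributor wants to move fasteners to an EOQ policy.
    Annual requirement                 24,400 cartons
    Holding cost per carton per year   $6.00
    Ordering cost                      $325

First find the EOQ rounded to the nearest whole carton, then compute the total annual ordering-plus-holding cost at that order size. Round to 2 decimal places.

2DS/H = 2·24,400·325/6 = 2,643,333.33
EOQ = √2,643,333.33 ≈ 1,625.83 → Q = 1,626 cartons
Annual ordering cost = (D/Q)·S = (24,400/1,626) × 325 = $4,877.00
Annual holding cost  = (Q/2)·H = (1,626/2) × 6 = $4,878.00
Total = $4,877.00 + $4,878.00 = $9,755.00

$9,755.00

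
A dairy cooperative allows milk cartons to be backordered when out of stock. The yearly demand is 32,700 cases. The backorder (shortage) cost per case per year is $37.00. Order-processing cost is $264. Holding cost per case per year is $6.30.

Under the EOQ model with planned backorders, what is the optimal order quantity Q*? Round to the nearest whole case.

1,791 cases

Basic EOQ = √(2·32,700·264/6.3) = 1,655.467
Backorder adjustment √((H+b)/b) = √((6.3+37)/37) = 1.0818
Q* = 1,655.467 × 1.0818 ≈ 1,790.87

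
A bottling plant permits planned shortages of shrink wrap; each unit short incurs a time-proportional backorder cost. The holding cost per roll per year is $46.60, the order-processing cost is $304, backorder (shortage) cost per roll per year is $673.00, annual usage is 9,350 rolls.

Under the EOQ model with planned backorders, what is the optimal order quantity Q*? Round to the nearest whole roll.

Q* = √(2DS/H) · √((H + b)/b)
   = √(2 × 9,350 × 304 / 46.6) · √((46.6 + 673) / 673)
   = 349.273 × 1.0340 ≈ 361.16

361 rolls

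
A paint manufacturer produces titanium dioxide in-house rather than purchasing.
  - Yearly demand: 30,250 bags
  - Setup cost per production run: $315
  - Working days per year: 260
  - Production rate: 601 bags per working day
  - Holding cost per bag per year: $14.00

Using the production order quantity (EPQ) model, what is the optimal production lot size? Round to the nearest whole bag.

1,299 bags

d = 30,250/260 = 116.3462 bags/day;  effective holding cost H(1 − d/p) = 14·(1 − 116.3462/601) = 11.28977
Q* = √(2DS / H_eff) = √(2·30,250·315 / 11.28977) ≈ 1,299.24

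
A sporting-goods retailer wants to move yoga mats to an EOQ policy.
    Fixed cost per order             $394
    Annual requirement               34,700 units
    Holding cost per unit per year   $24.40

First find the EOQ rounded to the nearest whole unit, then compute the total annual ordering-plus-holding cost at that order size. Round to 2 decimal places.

Q* = √(2·D·S / H) = √(2·34,700·394 / 24.4) = √1,120,639.3 ≈ 1,058.60 → Q = 1,059 units
Ordering: D/Q × S = 34,700/1,059 × $394 = $12,910.10
Holding:  Q/2 × H = 1,059/2 × $24.4 = $12,919.80
Total = $12,910.10 + $12,919.80 = $25,829.90

$25,829.90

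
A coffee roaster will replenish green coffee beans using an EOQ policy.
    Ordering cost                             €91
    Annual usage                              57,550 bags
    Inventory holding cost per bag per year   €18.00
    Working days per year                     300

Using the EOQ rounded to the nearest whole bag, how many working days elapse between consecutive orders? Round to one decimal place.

Optimal lot size Q* = (2 × 57,550 × €91 / €18)^½ ≈ 762.82 → Q = 763 bags
T = Q/D × 300 days = 763/57,550 × 300 = 3.977 days

4.0 days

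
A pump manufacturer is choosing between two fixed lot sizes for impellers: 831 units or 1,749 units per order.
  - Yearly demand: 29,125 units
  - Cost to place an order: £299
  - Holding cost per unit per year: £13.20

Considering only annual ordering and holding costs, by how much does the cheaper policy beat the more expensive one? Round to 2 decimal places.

For each Q, cost = (D/Q)·S + (Q/2)·H.
TC(831) = (29,125/831)×299 + (831/2)×13.2 = £15,963.99
TC(1,749) = (29,125/1,749)×299 + (1,749/2)×13.2 = £16,522.46
Lots of 831 are cheaper by £558.47.

£558.47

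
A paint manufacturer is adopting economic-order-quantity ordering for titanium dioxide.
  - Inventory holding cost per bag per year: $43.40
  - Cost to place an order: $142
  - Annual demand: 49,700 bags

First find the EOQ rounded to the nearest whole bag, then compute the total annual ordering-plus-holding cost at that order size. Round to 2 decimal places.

2DS/H = 2·49,700·142/43.4 = 325,225.81
EOQ = √325,225.81 ≈ 570.29 → Q = 570 bags
Orders/yr = 49,700/570 = 87.193; ordering cost = 87.193 × $142 = $12,381.40
Average inventory = 570/2 = 285; holding cost = 285 × $43.4 = $12,369.00
Total = $12,381.40 + $12,369.00 = $24,750.40

$24,750.40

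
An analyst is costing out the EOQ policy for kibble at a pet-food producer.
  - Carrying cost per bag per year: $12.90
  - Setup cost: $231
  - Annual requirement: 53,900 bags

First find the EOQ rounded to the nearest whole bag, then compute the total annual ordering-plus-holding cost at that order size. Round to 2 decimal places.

$17,922.98

EOQ = √(2DS/H) = √(2 × 53,900 × 231 / 12.9)
    = √(1,930,372.09) ≈ 1,389.38 → Q = 1,389 bags
Annual ordering cost = (D/Q)·S = (53,900/1,389) × 231 = $8,963.93
Annual holding cost  = (Q/2)·H = (1,389/2) × 12.9 = $8,959.05
Total = $8,963.93 + $8,959.05 = $17,922.98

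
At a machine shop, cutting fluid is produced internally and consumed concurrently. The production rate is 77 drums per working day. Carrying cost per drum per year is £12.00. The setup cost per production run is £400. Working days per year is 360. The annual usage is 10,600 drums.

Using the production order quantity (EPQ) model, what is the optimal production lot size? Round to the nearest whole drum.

1,070 drums

Daily demand d = 10,600/360 = 29.444; p = 77; 1 − d/p = 0.61760
EPQ = √(2DS / (H(1 − d/p)))
    = √(2 × 10,600 × 400 / (12 × 0.61760)) ≈ 1,069.68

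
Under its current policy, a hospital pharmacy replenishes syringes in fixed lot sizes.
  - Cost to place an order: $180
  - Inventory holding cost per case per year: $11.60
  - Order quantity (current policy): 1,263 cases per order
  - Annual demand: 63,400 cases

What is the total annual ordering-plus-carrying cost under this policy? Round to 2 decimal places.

Ordering: D/Q × S = 63,400/1,263 × $180 = $9,035.63
Holding:  Q/2 × H = 1,263/2 × $11.6 = $7,325.40
Total = $9,035.63 + $7,325.40 = $16,361.03

$16,361.03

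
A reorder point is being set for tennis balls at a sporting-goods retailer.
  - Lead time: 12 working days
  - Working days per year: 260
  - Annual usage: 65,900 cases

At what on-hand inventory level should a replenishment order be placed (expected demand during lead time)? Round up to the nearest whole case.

Daily demand d = 65,900 / 260 = 253.462 cases/day
Demand during lead time = 253.462 × 12 = 3,041.54
Reorder point = 3,041.54 → round up

3,042 cases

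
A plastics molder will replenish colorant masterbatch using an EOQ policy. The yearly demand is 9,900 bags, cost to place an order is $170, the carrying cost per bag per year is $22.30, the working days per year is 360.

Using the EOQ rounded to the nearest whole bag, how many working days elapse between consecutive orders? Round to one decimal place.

14.1 days

Q* = √(2·D·S / H) = √(2·9,900·170 / 22.3) = √150,941.7 ≈ 388.51 → Q = 389 bags
T = Q/D × 360 days = 389/9,900 × 360 = 14.145 days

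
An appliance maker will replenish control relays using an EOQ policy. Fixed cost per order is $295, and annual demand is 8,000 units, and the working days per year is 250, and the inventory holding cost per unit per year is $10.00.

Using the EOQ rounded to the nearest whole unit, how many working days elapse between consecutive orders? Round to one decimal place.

21.5 days

EOQ = √(2DS/H) = √(2 × 8,000 × 295 / 10)
    = √(472,000.00) ≈ 687.02 → Q = 687 units
T = Q/D × 250 days = 687/8,000 × 250 = 21.469 days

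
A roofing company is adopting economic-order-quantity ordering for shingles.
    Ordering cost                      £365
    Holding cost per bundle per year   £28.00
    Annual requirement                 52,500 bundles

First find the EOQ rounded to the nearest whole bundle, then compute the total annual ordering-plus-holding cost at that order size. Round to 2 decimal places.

£32,758.21

EOQ = √(2DS/H) = √(2 × 52,500 × 365 / 28)
    = √(1,368,750.00) ≈ 1,169.94 → Q = 1,170 bundles
Orders/yr = 52,500/1,170 = 44.872; ordering cost = 44.872 × £365 = £16,378.21
Average inventory = 1,170/2 = 585; holding cost = 585 × £28 = £16,380.00
Total = £16,378.21 + £16,380.00 = £32,758.21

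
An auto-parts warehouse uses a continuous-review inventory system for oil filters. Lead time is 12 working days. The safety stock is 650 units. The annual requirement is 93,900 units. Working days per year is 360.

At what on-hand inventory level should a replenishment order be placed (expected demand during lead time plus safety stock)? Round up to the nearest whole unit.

3,780 units

Daily demand d = 93,900 / 360 = 260.833 units/day
Demand during lead time = 260.833 × 12 = 3,130.00
Reorder point = 3,130.00 + 650 = 3,780.00 → round up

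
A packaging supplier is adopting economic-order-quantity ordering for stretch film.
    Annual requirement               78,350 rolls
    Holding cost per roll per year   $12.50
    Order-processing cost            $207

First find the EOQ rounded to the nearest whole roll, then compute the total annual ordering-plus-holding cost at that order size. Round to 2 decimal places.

Q* = √(2·D·S / H) = √(2·78,350·207 / 12.5) = √2,594,952.0 ≈ 1,610.89 → Q = 1,611 rolls
Orders/yr = 78,350/1,611 = 48.634; ordering cost = 48.634 × $207 = $10,067.32
Average inventory = 1,611/2 = 805.5; holding cost = 805.5 × $12.5 = $10,068.75
Total = $10,067.32 + $10,068.75 = $20,136.07

$20,136.07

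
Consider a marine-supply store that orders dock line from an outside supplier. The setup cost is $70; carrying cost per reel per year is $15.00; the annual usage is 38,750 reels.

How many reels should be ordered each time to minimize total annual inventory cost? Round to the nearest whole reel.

EOQ = √(2DS/H) = √(2 × 38,750 × 70 / 15)
    = √(361,666.67) ≈ 601.39

601 reels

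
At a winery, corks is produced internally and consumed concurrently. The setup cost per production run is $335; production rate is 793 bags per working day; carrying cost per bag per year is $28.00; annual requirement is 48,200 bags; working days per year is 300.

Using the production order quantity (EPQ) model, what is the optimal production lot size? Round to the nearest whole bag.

Daily demand d = 48,200/300 = 160.667; p = 793; 1 − d/p = 0.79739
EPQ = √(2DS / (H(1 − d/p)))
    = √(2 × 48,200 × 335 / (28 × 0.79739)) ≈ 1,202.67

1,203 bags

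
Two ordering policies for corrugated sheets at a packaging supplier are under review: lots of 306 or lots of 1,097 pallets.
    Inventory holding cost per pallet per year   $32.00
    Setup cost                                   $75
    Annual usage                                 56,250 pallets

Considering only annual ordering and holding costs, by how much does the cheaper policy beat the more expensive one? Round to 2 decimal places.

TC(Q) = (D/Q)S + (Q/2)H
TC(306) = (56,250/306)×75 + (306/2)×32 = $18,682.76
TC(1,097) = (56,250/1,097)×75 + (1,097/2)×32 = $21,397.72
|ΔTC| = |$18,682.76 − $21,397.72| = $2,714.95

$2,714.95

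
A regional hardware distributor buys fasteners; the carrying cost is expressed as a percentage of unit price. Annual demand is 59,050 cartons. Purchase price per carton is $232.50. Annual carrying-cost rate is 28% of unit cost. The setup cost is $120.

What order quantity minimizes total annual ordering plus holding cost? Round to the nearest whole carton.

Holding cost per carton per year: H = 28% × $232.5 = $65.1000
2DS/H = 2·59,050·120/65.1 = 217,695.85
EOQ = √217,695.85 ≈ 466.58

467 cartons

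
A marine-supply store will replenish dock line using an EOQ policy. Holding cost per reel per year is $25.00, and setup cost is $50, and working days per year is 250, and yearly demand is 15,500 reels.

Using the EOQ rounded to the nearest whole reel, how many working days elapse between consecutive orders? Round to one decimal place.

4.0 days

Optimal lot size Q* = (2 × 15,500 × $50 / $25)^½ ≈ 249.00 → Q = 249 reels
Days between orders = 250 / (D/Q) = 250 / 62.249 ≈ 4.016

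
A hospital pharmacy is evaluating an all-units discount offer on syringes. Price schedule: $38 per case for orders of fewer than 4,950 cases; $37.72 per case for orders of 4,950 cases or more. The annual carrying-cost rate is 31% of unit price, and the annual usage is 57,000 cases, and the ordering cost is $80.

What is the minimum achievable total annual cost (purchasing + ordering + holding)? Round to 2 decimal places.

H₁ = 31%×$38 = $11.7800;  H₂ = 31%×$37.72 = $11.6932
EOQ₁ = √(2×57,000×80/11.7800) = 879.88  (< 4,950, feasible at tier 1)
EOQ₂ = √(2×57,000×80/11.6932) = 883.14  (< 4,950 → use Q = 4,950 at tier-2 price)
TC(tier 1 (EOQ₁), Q≈879.9) = $2,176,365.02
TC(tier 2, Q≈4,950.0) = $2,179,901.88
Minimum at tier 1 (EOQ₁): $2,176,365.02

$2,176,365.02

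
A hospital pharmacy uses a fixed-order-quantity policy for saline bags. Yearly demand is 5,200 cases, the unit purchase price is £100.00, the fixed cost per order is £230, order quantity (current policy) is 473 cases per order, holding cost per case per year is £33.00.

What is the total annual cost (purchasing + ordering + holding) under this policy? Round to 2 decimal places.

Ordering: D/Q × S = 5,200/473 × £230 = £2,528.54
Holding:  Q/2 × H = 473/2 × £33 = £7,804.50
Purchase cost = D·C = 5,200 × 100 = £520,000.00
Total = £2,528.54 + £7,804.50 + £520,000.00 = £530,333.04

£530,333.04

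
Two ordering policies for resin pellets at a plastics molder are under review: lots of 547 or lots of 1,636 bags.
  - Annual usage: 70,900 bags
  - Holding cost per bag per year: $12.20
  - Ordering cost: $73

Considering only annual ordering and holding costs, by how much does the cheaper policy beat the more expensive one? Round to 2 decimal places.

$344.56

Annual cost at Q: ordering D·S/Q plus holding Q·H/2.
TC(547) = (70,900/547)×73 + (547/2)×12.2 = $12,798.67
TC(1,636) = (70,900/1,636)×73 + (1,636/2)×12.2 = $13,143.23
Lots of 547 are cheaper by $344.56.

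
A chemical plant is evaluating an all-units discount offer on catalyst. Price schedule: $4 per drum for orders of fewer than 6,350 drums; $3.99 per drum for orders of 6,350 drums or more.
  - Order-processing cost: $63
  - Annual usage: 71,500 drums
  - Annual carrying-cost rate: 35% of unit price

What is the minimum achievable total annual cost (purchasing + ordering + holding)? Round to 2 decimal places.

$289,551.42

H₁ = 35%×$4 = $1.4000;  H₂ = 35%×$3.99 = $1.3965
EOQ₁ = √(2×71,500×63/1.4000) = 2,536.73  (< 6,350, feasible at tier 1)
EOQ₂ = √(2×71,500×63/1.3965) = 2,539.91  (< 6,350 → use Q = 6,350 at tier-2 price)
TC(tier 1 (EOQ₁), Q≈2,536.7) = $289,551.42
TC(tier 2, Q≈6,350.0) = $290,428.26
Minimum at tier 1 (EOQ₁): $289,551.42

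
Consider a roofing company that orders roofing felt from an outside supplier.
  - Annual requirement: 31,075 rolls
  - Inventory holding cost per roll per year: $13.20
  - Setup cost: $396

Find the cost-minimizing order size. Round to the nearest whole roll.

1,365 rolls

Q* = √(2·D·S / H) = √(2·31,075·396 / 13.2) = √1,864,500.0 ≈ 1,365.47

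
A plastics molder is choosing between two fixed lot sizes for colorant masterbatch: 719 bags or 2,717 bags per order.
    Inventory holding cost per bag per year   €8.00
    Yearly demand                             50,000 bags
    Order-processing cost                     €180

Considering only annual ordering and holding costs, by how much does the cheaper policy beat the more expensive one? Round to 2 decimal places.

€1,212.91

For each Q, cost = (D/Q)·S + (Q/2)·H.
TC(719) = (50,000/719)×180 + (719/2)×8 = €15,393.39
TC(2,717) = (50,000/2,717)×180 + (2,717/2)×8 = €14,180.48
Cheaper: Q = 2,717.  Difference = €1,212.91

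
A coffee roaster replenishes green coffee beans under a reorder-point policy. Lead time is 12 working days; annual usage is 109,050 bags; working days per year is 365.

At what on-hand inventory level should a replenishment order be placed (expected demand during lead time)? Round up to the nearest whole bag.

3,586 bags

Daily demand d = 109,050 / 365 = 298.767 bags/day
Demand during lead time = 298.767 × 12 = 3,585.21
Reorder point = 3,585.21 → round up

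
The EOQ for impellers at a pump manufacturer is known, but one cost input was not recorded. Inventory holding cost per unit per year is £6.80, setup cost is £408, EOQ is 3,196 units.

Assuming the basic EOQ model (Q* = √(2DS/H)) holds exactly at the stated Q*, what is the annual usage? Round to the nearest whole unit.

85,120 units per year

From Q* = √(2DS/H) ⇒ Q*² = 2DS/H.
D = Q²H / (2S) = 3,196² × 6.8 / (2 × 408) = 85,120.13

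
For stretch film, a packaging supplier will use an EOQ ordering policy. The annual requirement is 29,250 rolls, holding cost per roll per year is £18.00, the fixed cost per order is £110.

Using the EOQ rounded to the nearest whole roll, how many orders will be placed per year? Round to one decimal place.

EOQ = √(2DS/H) = √(2 × 29,250 × 110 / 18)
    = √(357,500.00) ≈ 597.91 → Q = 598
N = D/Q = 29,250/598 ≈ 48.913 orders/yr

48.9 orders per year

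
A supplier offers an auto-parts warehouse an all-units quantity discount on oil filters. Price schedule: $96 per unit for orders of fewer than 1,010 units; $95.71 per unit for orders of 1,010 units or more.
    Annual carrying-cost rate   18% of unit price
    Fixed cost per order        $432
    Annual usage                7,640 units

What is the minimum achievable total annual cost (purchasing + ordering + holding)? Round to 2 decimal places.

H₁ = 18%×$96 = $17.2800;  H₂ = 18%×$95.71 = $17.2278
EOQ₁ = √(2×7,640×432/17.2800) = 618.06  (< 1,010, feasible at tier 1)
EOQ₂ = √(2×7,640×432/17.2278) = 619.00  (< 1,010 → use Q = 1,010 at tier-2 price)
TC(tier 1 (EOQ₁), Q≈618.1) = $744,120.10
TC(tier 2, Q≈1,010.0) = $743,192.24
Minimum at tier 2: $743,192.24

$743,192.24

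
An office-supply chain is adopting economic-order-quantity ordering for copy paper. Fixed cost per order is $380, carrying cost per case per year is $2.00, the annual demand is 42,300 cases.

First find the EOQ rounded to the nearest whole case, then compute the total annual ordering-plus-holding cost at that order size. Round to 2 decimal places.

$8,018.48

Q* = √(2·D·S / H) = √(2·42,300·380 / 2) = √16,074,000.0 ≈ 4,009.24 → Q = 4,009 cases
Ordering: D/Q × S = 42,300/4,009 × $380 = $4,009.48
Holding:  Q/2 × H = 4,009/2 × $2 = $4,009.00
Total = $4,009.48 + $4,009.00 = $8,018.48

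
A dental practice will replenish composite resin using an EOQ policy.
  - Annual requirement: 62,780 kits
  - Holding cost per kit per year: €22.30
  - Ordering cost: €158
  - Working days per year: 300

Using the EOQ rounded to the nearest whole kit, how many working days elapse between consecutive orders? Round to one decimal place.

Q* = √(2·D·S / H) = √(2·62,780·158 / 22.3) = √889,617.9 ≈ 943.20 → Q = 943 kits
T = Q/D × 300 days = 943/62,780 × 300 = 4.506 days

4.5 days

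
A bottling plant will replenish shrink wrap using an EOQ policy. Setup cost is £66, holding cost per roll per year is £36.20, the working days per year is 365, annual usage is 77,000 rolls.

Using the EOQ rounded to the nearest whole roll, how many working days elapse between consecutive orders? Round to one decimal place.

Q* = √(2·D·S / H) = √(2·77,000·66 / 36.2) = √280,773.5 ≈ 529.88 → Q = 530 rolls
Days between orders = 365 / (D/Q) = 365 / 145.283 ≈ 2.512

2.5 days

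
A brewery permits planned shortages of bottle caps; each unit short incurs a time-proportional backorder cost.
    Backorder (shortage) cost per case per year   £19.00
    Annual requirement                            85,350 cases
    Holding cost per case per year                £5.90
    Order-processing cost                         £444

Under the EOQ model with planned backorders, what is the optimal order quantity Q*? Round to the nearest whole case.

4,103 cases

Q* = √(2DS/H) · √((H + b)/b)
   = √(2 × 85,350 × 444 / 5.9) · √((5.9 + 19) / 19)
   = 3,584.118 × 1.1448 ≈ 4,103.03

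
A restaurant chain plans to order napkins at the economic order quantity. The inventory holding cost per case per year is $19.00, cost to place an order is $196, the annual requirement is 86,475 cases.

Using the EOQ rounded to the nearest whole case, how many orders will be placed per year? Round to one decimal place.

2DS/H = 2·86,475·196/19 = 1,784,115.79
EOQ = √1,784,115.79 ≈ 1,335.71 → Q = 1,336
Orders per year = D/Q = 86,475 / 1,336 = 64.727

64.7 orders per year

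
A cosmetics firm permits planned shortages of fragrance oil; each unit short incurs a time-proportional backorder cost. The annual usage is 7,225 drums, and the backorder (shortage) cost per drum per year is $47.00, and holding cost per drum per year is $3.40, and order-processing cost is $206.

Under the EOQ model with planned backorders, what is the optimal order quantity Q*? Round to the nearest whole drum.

Q* = √(2DS/H) · √((H + b)/b)
   = √(2 × 7,225 × 206 / 3.4) · √((3.4 + 47) / 47)
   = 935.682 × 1.0355 ≈ 968.93

969 drums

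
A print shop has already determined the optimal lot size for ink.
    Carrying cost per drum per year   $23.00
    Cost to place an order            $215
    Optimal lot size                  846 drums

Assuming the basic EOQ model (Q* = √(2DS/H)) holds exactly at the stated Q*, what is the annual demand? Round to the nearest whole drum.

From Q* = √(2DS/H) ⇒ Q*² = 2DS/H.
D = Q²H / (2S) = 846² × 23 / (2 × 215) = 38,282.48

38,282 drums per year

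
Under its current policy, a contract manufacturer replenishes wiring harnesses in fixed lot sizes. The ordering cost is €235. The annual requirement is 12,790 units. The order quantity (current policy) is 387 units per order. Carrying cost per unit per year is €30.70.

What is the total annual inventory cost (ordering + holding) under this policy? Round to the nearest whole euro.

Ordering: D/Q × S = 12,790/387 × €235 = €7,766.54
Holding:  Q/2 × H = 387/2 × €30.7 = €5,940.45
Total = €7,766.54 + €5,940.45 = €13,706.99

€13,707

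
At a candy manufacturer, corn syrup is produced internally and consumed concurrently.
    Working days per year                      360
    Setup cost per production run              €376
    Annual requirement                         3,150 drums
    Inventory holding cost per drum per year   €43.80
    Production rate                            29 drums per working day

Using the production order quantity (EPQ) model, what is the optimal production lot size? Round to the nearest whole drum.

278 drums

d = 3,150/360 = 8.7500 drums/day;  effective holding cost H(1 − d/p) = 43.8·(1 − 8.7500/29) = 30.58448
Q* = √(2DS / H_eff) = √(2·3,150·376 / 30.58448) ≈ 278.30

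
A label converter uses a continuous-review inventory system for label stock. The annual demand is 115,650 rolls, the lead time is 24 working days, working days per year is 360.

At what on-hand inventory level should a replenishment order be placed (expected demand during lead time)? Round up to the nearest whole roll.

Daily demand d = 115,650 / 360 = 321.250 rolls/day
Demand during lead time = 321.250 × 24 = 7,710.00
Reorder point = 7,710.00 → round up

7,710 rolls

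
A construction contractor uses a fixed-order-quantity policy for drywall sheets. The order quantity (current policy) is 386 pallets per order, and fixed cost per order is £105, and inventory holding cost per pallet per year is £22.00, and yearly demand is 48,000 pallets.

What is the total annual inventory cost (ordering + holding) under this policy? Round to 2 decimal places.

Annual ordering cost = (D/Q)·S = (48,000/386) × 105 = £13,056.99
Annual holding cost  = (Q/2)·H = (386/2) × 22 = £4,246.00
Total = £13,056.99 + £4,246.00 = £17,302.99

£17,302.99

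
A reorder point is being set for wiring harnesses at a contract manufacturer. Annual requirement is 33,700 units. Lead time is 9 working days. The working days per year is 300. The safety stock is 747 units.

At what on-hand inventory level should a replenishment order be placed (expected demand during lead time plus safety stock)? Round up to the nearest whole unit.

Daily demand d = 33,700 / 300 = 112.333 units/day
Demand during lead time = 112.333 × 9 = 1,011.00
Reorder point = 1,011.00 + 747 = 1,758.00 → round up

1,758 units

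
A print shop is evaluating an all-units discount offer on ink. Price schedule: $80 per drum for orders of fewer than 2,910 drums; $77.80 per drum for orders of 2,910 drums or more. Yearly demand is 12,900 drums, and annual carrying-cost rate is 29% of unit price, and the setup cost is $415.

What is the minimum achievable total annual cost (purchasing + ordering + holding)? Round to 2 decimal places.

$1,038,287.40

H₁ = 29%×$80 = $23.2000;  H₂ = 29%×$77.80 = $22.5620
EOQ₁ = √(2×12,900×415/23.2000) = 679.34  (< 2,910, feasible at tier 1)
EOQ₂ = √(2×12,900×415/22.5620) = 688.88  (< 2,910 → use Q = 2,910 at tier-2 price)
TC(tier 1 (EOQ₁), Q≈679.3) = $1,047,760.79
TC(tier 2, Q≈2,910.0) = $1,038,287.40
Minimum at tier 2: $1,038,287.40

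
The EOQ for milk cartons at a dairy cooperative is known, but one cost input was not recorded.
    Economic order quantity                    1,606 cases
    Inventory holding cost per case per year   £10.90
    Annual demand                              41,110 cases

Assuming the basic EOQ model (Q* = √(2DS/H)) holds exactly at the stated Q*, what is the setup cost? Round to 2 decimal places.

£341.93

From Q* = √(2DS/H) ⇒ Q*² = 2DS/H.
S = Q²H / (2D) = 1,606² × 10.9 / (2 × 41,110) = 341.9323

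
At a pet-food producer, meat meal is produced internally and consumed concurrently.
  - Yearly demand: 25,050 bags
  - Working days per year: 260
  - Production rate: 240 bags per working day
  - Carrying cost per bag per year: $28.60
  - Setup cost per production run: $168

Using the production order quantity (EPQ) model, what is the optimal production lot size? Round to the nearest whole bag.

d = 25,050/260 = 96.3462 bags/day;  effective holding cost H(1 − d/p) = 28.6·(1 − 96.3462/240) = 17.11875
Q* = √(2DS / H_eff) = √(2·25,050·168 / 17.11875) ≈ 701.19

701 bags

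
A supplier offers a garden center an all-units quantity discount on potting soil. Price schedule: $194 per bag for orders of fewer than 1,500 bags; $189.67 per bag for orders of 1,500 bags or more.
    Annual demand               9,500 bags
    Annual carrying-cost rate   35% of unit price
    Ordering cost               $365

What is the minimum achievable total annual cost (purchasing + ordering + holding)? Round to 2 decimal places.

$1,853,965.04

H₁ = 35%×$194 = $67.9000;  H₂ = 35%×$189.67 = $66.3845
EOQ₁ = √(2×9,500×365/67.9000) = 319.59  (< 1,500, feasible at tier 1)
EOQ₂ = √(2×9,500×365/66.3845) = 323.21  (< 1,500 → use Q = 1,500 at tier-2 price)
TC(tier 1 (EOQ₁), Q≈319.6) = $1,864,699.92
TC(tier 2, Q≈1,500.0) = $1,853,965.04
Minimum at tier 2: $1,853,965.04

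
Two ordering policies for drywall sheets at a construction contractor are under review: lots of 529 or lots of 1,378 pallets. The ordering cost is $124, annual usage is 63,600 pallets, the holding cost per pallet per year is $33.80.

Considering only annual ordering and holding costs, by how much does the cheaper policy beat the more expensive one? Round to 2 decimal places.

$5,163.05

Annual cost at Q: ordering D·S/Q plus holding Q·H/2.
TC(529) = (63,600/529)×124 + (529/2)×33.8 = $23,848.23
TC(1,378) = (63,600/1,378)×124 + (1,378/2)×33.8 = $29,011.28
Cheaper: Q = 529.  Difference = $5,163.05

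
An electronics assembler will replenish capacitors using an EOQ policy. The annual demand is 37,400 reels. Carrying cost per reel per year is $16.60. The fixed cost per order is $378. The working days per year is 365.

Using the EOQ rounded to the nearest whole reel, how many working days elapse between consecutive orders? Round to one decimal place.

12.7 days

Optimal lot size Q* = (2 × 37,400 × $378 / $16.6)^½ ≈ 1,305.10 → Q = 1,305 reels
Cycle time = (working days × Q)/D = (365 × 1,305) / 37,400 = 12.736 days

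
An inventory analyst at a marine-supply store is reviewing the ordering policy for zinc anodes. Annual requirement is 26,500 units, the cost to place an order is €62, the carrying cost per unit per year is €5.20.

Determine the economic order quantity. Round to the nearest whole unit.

Optimal lot size Q* = (2 × 26,500 × €62 / €5.2)^½ ≈ 794.94

795 units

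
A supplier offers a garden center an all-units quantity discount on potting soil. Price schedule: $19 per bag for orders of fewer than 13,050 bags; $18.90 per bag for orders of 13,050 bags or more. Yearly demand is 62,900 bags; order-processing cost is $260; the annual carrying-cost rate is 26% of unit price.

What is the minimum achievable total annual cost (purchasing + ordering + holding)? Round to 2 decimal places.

H₁ = 26%×$19 = $4.9400;  H₂ = 26%×$18.90 = $4.9140
EOQ₁ = √(2×62,900×260/4.9400) = 2,573.14  (< 13,050, feasible at tier 1)
EOQ₂ = √(2×62,900×260/4.9140) = 2,579.94  (< 13,050 → use Q = 13,050 at tier-2 price)
TC(tier 1 (EOQ₁), Q≈2,573.1) = $1,207,811.31
TC(tier 2, Q≈13,050.0) = $1,222,127.03
Minimum at tier 1 (EOQ₁): $1,207,811.31

$1,207,811.31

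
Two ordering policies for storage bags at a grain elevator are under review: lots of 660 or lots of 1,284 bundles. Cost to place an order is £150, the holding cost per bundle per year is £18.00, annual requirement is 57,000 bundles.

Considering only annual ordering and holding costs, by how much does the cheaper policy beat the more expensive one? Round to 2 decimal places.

Annual cost at Q: ordering D·S/Q plus holding Q·H/2.
TC(660) = (57,000/660)×150 + (660/2)×18 = £18,894.55
TC(1,284) = (57,000/1,284)×150 + (1,284/2)×18 = £18,214.88
Cheaper: Q = 1,284.  Difference = £679.67

£679.67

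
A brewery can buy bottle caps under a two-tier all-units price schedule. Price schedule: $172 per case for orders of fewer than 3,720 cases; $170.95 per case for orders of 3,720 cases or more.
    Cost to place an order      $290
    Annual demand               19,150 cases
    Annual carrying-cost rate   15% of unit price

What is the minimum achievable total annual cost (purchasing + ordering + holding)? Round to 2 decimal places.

$3,310,728.10

H₁ = 15%×$172 = $25.8000;  H₂ = 15%×$170.95 = $25.6425
EOQ₁ = √(2×19,150×290/25.8000) = 656.13  (< 3,720, feasible at tier 1)
EOQ₂ = √(2×19,150×290/25.6425) = 658.14  (< 3,720 → use Q = 3,720 at tier-2 price)
TC(tier 1 (EOQ₁), Q≈656.1) = $3,310,728.10
TC(tier 2, Q≈3,720.0) = $3,322,880.43
Minimum at tier 1 (EOQ₁): $3,310,728.10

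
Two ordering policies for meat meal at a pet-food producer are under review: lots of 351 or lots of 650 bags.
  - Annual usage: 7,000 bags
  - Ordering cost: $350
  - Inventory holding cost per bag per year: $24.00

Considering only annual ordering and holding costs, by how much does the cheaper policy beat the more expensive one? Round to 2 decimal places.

$377.17

TC(Q) = (D/Q)S + (Q/2)H
TC(351) = (7,000/351)×350 + (351/2)×24 = $11,192.06
TC(650) = (7,000/650)×350 + (650/2)×24 = $11,569.23
Lots of 351 are cheaper by $377.17.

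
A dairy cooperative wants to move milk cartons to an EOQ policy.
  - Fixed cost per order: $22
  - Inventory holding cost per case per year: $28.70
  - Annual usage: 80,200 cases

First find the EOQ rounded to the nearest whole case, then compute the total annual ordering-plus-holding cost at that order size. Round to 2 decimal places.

$10,063.63

Optimal lot size Q* = (2 × 80,200 × $22 / $28.7)^½ ≈ 350.65 → Q = 351 cases
Ordering: D/Q × S = 80,200/351 × $22 = $5,026.78
Holding:  Q/2 × H = 351/2 × $28.7 = $5,036.85
Total = $5,026.78 + $5,036.85 = $10,063.63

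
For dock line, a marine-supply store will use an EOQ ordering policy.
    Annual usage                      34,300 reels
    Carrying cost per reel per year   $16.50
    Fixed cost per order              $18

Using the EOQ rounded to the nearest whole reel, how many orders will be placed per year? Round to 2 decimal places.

125.18 orders per year

Q* = √(2·D·S / H) = √(2·34,300·18 / 16.5) = √74,836.4 ≈ 273.56 → Q = 274
N = D/Q = 34,300/274 ≈ 125.182 orders/yr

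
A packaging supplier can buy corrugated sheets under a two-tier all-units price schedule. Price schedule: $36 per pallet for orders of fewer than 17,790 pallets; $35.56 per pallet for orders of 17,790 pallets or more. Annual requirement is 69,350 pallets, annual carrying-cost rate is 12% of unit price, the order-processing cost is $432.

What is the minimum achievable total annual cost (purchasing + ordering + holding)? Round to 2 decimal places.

$2,505,726.79

H₁ = 12%×$36 = $4.3200;  H₂ = 12%×$35.56 = $4.2672
EOQ₁ = √(2×69,350×432/4.3200) = 3,724.24  (< 17,790, feasible at tier 1)
EOQ₂ = √(2×69,350×432/4.2672) = 3,747.21  (< 17,790 → use Q = 17,790 at tier-2 price)
TC(tier 1 (EOQ₁), Q≈3,724.2) = $2,512,688.74
TC(tier 2, Q≈17,790.0) = $2,505,726.79
Minimum at tier 2: $2,505,726.79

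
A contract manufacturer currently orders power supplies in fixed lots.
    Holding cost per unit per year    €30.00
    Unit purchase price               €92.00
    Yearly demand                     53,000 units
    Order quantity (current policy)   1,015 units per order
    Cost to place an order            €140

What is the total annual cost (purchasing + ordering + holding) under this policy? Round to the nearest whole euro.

€4,898,535

Ordering: D/Q × S = 53,000/1,015 × €140 = €7,310.34
Holding:  Q/2 × H = 1,015/2 × €30 = €15,225.00
Purchase cost = D·C = 53,000 × 92 = €4,876,000.00
Total = €7,310.34 + €15,225.00 + €4,876,000.00 = €4,898,535.34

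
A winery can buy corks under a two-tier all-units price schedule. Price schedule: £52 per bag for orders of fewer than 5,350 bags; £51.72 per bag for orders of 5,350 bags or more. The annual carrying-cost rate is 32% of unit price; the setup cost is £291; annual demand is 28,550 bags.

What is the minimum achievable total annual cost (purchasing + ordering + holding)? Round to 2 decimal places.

£1,501,228.05

H₁ = 32%×£52 = £16.6400;  H₂ = 32%×£51.72 = £16.5504
EOQ₁ = √(2×28,550×291/16.6400) = 999.28  (< 5,350, feasible at tier 1)
EOQ₂ = √(2×28,550×291/16.5504) = 1,001.98  (< 5,350 → use Q = 5,350 at tier-2 price)
TC(tier 1 (EOQ₁), Q≈999.3) = £1,501,228.05
TC(tier 2, Q≈5,350.0) = £1,522,431.23
Minimum at tier 1 (EOQ₁): £1,501,228.05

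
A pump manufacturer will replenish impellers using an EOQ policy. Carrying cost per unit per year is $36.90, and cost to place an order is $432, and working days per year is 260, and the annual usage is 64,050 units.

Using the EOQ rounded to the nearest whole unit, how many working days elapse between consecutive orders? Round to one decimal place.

5.0 days

Q* = √(2·D·S / H) = √(2·64,050·432 / 36.9) = √1,499,707.3 ≈ 1,224.63 → Q = 1,225 units
T = Q/D × 260 days = 1,225/64,050 × 260 = 4.973 days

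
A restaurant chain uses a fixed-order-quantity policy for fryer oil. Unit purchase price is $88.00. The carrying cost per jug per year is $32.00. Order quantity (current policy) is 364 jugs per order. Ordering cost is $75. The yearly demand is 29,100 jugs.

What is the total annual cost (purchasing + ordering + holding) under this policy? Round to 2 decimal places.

Ordering: D/Q × S = 29,100/364 × $75 = $5,995.88
Holding:  Q/2 × H = 364/2 × $32 = $5,824.00
Purchase cost = D·C = 29,100 × 88 = $2,560,800.00
Total = $5,995.88 + $5,824.00 + $2,560,800.00 = $2,572,619.88

$2,572,619.88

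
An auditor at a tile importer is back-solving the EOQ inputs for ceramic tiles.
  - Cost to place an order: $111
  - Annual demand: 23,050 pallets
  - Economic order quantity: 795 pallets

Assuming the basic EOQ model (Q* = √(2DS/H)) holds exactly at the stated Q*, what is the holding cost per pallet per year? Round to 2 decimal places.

$8.10

EOQ relation: Q² = 2DS/H, so rearrange for the unknown.
H = 2DS / Q² = 2 × 23,050 × 111 / 795² = 8.0964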